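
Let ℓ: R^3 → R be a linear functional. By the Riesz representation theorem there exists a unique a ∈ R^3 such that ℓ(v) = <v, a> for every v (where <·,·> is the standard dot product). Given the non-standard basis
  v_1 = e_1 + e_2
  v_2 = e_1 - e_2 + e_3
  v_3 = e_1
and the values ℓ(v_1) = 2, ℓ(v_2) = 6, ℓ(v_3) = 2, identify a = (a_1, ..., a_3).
a = (2, 0, 4)

Write a = (a_1, ..., a_3) in the standard basis. For each basis vector v_i, ℓ(v_i) = <v_i, a> is a linear equation in the a_j's. Collect the n equations into a matrix system V a = ℓ, where row i of V is v_i (expressed in the standard basis). Since V is invertible (lower-triangular with 1s on the diagonal, up to permutation), solve by back-substitution:
  V =
[[1, 1, 0],
 [1, -1, 1],
 [1, 0, 0]]
  V a = (2, 6, 2)
Solving gives a = (2, 0, 4).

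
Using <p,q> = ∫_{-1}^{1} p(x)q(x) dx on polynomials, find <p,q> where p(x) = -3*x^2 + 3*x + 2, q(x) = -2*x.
<p,q> = -4

Expand the product: p(x)·q(x) = 6*x^3 - 6*x^2 - 4*x.
∫_{-1}^{1} of each monomial x^k gives [2/(k+1) if k even, 0 if k odd]. Integrating term-by-term (or equivalently evaluating the antiderivative F(x) = 3*x^4/2 - 2*x^3 - 2*x^2 at the endpoints):
  F(1) − F(−1) = -5/2 − (3/2) = -4.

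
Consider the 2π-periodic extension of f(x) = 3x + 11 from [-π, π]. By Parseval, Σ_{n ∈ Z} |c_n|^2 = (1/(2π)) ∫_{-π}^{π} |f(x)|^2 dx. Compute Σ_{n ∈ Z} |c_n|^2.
Σ |c_n|^2 = 3π^2 + 121

Expand and integrate term by term over [-π, π]:
  ∫ (3x)^2 dx = 9·(2π^3/3); ∫ 2·3·(11)·x dx = 0 (odd integrand); ∫ 11^2 dx = 121·2π.
So (1/(2π)) ∫_{-π}^{π} (3x + 11)^2 dx = 9π^2/3 + 121 = 3π^2 + 121.
Parseval ⇒ Σ |c_n|^2 = 3π^2 + 121.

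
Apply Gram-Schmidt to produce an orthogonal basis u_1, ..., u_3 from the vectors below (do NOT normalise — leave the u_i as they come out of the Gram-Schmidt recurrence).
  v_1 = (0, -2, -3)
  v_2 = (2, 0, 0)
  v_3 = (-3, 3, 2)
Orthogonal basis:
  u_1 = (0, -2, -3)
  u_2 = (2, 0, 0)
  u_3 = (0, 15/13, -10/13)

Apply the Gram-Schmidt recurrence
  u_1 = v_1
  u_i = v_i − Σ_{j<i} ((v_i · u_j) / (u_j · u_j)) · u_j.

Step by step this gives:
  u_1 = (0, -2, -3)
  u_2 = (2, 0, 0)
  u_3 = (0, 15/13, -10/13)

Orthogonality check:
  u_2 · u_1 = 0 (should be 0)
  u_3 · u_1 = 0 (should be 0)
  u_3 · u_2 = 0 (should be 0)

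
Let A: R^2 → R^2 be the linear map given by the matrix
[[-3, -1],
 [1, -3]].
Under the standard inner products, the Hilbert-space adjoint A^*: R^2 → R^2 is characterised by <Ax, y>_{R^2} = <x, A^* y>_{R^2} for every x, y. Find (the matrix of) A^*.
A^* = A^T =
[[-3, 1],
 [-1, -3]]

For real matrices with standard dot products, the defining identity <Ax, y> = <x, A^* y> gives (Ax)^T y = x^T (A^*) y, i.e. x^T A^T y = x^T (A^*) y. Since this holds for all x, y, we must have A^* = A^T. Therefore
A^* =
[[-3, 1],
 [-1, -3]].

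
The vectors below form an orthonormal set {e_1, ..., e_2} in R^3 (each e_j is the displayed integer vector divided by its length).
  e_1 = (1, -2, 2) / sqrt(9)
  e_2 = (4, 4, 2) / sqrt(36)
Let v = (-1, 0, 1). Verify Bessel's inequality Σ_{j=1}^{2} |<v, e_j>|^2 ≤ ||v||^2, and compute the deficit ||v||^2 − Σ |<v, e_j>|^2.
Σ |<v, e_j>|^2 = 2/9; ||v||^2 = 2; deficit = 16/9

Write each e_j = u_j / sqrt(<u_j, u_j>) where u_j is the displayed integer vector. Then <v, e_j> = <v, u_j> / sqrt(<u_j, u_j>), so |<v, e_j>|^2 = <v, u_j>^2 / <u_j, u_j>.
Coefficients: <v, e_1> = 1/sqrt(9), <v, e_2> = -2/sqrt(36).
Square and sum: Σ |<v, e_j>|^2 = 2/9.
Compute ||v||^2 = v·v = 2.
Deficit = 2 − 2/9 = 16/9 ≥ 0, confirming Bessel's inequality. (The deficit equals ||v − Σ <v,e_j> e_j||^2, the squared distance from v to span{e_j}.)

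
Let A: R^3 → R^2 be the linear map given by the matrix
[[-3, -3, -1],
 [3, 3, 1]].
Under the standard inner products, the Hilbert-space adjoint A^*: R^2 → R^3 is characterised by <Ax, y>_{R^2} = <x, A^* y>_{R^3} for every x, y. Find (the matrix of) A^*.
A^* = A^T =
[[-3, 3],
 [-3, 3],
 [-1, 1]]

For real matrices with standard dot products, the defining identity <Ax, y> = <x, A^* y> gives (Ax)^T y = x^T (A^*) y, i.e. x^T A^T y = x^T (A^*) y. Since this holds for all x, y, we must have A^* = A^T. Therefore
A^* =
[[-3, 3],
 [-3, 3],
 [-1, 1]].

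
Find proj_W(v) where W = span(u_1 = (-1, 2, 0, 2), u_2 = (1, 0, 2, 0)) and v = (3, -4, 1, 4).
proj_W(v) = (13/11, -5/11, 21/11, -5/11)

Set up U = [u_1 | ... | u_2] ∈ R^(4×2). The projector onto W = col(U) is P = U (U^T U)^(-1) U^T.
Compute U^T U =
  [9, -1]
  [-1, 5],
and U^T v = (-3, 5).
Solve U^T U · c = U^T v for the coefficients: c = (-5/22, 21/22). The projection is proj_W(v) = U c.
Check: (v - proj_W(v)) · u_1 = 0  (should be 0).
Check: (v - proj_W(v)) · u_2 = 0  (should be 0).
Result: proj_W(v) = (13/11, -5/11, 21/11, -5/11).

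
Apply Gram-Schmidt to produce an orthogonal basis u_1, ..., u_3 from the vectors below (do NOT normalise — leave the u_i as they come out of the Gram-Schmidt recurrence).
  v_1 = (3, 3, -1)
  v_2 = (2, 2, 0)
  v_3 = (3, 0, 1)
Orthogonal basis:
  u_1 = (3, 3, -1)
  u_2 = (2/19, 2/19, 12/19)
  u_3 = (3/2, -3/2, 0)

Apply the Gram-Schmidt recurrence
  u_1 = v_1
  u_i = v_i − Σ_{j<i} ((v_i · u_j) / (u_j · u_j)) · u_j.

Step by step this gives:
  u_1 = (3, 3, -1)
  u_2 = (2/19, 2/19, 12/19)
  u_3 = (3/2, -3/2, 0)

Orthogonality check:
  u_2 · u_1 = 0 (should be 0)
  u_3 · u_1 = 0 (should be 0)
  u_3 · u_2 = 0 (should be 0)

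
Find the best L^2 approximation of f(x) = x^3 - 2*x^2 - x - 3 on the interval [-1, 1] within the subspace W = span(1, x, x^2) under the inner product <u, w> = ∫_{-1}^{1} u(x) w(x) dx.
g(x) = -2*x^2 - 2*x/5 - 3

The best approximation g ∈ W is the orthogonal projection of f onto W. Writing g = a_0 + a_1 x + a_2 x^2, the coefficients solve the normal equations G · a = b where
  G_{ij} = <φ_i, φ_j> and b_i = <f, φ_i>, with φ_0 = 1, φ_1 = x, φ_2 = x^2.
G =
  [2, 0, 2/3]
  [0, 2/3, 0]
  [2/3, 0, 2/5],
b = (-22/3, -4/15, -14/5).
Solving gives a_0 = -3, a_1 = -2/5, a_2 = -2, so
  g(x) = -2*x^2 - 2*x/5 - 3.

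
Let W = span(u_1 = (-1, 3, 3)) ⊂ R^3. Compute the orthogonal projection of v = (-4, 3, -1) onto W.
proj_W(v) = (-10/19, 30/19, 30/19)

Set up U = [u_1 | ... | u_1] ∈ R^(3×1). The projector onto W = col(U) is P = U (U^T U)^(-1) U^T.
Compute U^T U =
  [19],
and U^T v = (10).
Solve U^T U · c = U^T v for the coefficients: c = (10/19). The projection is proj_W(v) = U c.
Check: (v - proj_W(v)) · u_1 = 0  (should be 0).
Result: proj_W(v) = (-10/19, 30/19, 30/19).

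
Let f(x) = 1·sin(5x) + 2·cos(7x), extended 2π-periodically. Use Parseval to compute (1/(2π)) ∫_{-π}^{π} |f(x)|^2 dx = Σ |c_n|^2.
Σ |c_n|^2 = 5/2

Expand |f|^2 and use orthogonality of {sin(nx), cos(mx)} on [-π, π]:
  ∫_{-π}^{π} sin(nx)^2 dx = π, ∫ cos(mx)^2 dx = π, and cross terms integrate to 0.
So ∫_{-π}^{π} f(x)^2 dx = 1^2 · π + 2^2 · π = (1 + 4)π.
Divide by 2π: (1 + 4)/2 = 5/2.
By Parseval, this equals Σ |c_n|^2.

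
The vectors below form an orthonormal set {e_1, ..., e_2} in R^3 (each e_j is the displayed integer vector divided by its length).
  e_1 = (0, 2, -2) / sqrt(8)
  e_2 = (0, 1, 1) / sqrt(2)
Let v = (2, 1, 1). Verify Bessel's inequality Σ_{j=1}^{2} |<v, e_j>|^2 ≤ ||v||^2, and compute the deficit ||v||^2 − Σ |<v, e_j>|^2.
Σ |<v, e_j>|^2 = 2; ||v||^2 = 6; deficit = 4

Write each e_j = u_j / sqrt(<u_j, u_j>) where u_j is the displayed integer vector. Then <v, e_j> = <v, u_j> / sqrt(<u_j, u_j>), so |<v, e_j>|^2 = <v, u_j>^2 / <u_j, u_j>.
Coefficients: <v, e_1> = 0/sqrt(8), <v, e_2> = 2/sqrt(2).
Square and sum: Σ |<v, e_j>|^2 = 2.
Compute ||v||^2 = v·v = 6.
Deficit = 6 − 2 = 4 ≥ 0, confirming Bessel's inequality. (The deficit equals ||v − Σ <v,e_j> e_j||^2, the squared distance from v to span{e_j}.)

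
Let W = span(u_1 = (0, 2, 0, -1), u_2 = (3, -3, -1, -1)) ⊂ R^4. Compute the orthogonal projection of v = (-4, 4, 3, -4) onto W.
proj_W(v) = (-11/5, 83/15, 11/15, -14/15)

Set up U = [u_1 | ... | u_2] ∈ R^(4×2). The projector onto W = col(U) is P = U (U^T U)^(-1) U^T.
Compute U^T U =
  [5, -5]
  [-5, 20],
and U^T v = (12, -23).
Solve U^T U · c = U^T v for the coefficients: c = (5/3, -11/15). The projection is proj_W(v) = U c.
Check: (v - proj_W(v)) · u_1 = 0  (should be 0).
Check: (v - proj_W(v)) · u_2 = 0  (should be 0).
Result: proj_W(v) = (-11/5, 83/15, 11/15, -14/15).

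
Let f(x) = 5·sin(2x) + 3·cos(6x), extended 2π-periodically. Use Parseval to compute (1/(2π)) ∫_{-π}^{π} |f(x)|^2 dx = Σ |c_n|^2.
Σ |c_n|^2 = 17

Expand |f|^2 and use orthogonality of {sin(nx), cos(mx)} on [-π, π]:
  ∫_{-π}^{π} sin(nx)^2 dx = π, ∫ cos(mx)^2 dx = π, and cross terms integrate to 0.
So ∫_{-π}^{π} f(x)^2 dx = 5^2 · π + 3^2 · π = (25 + 9)π.
Divide by 2π: (25 + 9)/2 = 17.
By Parseval, this equals Σ |c_n|^2.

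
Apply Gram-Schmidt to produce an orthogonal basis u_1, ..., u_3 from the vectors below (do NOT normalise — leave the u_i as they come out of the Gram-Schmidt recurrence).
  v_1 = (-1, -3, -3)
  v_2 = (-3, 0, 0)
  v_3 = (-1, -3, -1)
Orthogonal basis:
  u_1 = (-1, -3, -3)
  u_2 = (-54/19, 9/19, 9/19)
  u_3 = (0, -1, 1)

Apply the Gram-Schmidt recurrence
  u_1 = v_1
  u_i = v_i − Σ_{j<i} ((v_i · u_j) / (u_j · u_j)) · u_j.

Step by step this gives:
  u_1 = (-1, -3, -3)
  u_2 = (-54/19, 9/19, 9/19)
  u_3 = (0, -1, 1)

Orthogonality check:
  u_2 · u_1 = 0 (should be 0)
  u_3 · u_1 = 0 (should be 0)
  u_3 · u_2 = 0 (should be 0)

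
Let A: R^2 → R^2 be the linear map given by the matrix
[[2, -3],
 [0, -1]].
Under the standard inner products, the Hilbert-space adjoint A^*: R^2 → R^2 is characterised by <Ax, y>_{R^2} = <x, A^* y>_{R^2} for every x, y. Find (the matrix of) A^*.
A^* = A^T =
[[2, 0],
 [-3, -1]]

For real matrices with standard dot products, the defining identity <Ax, y> = <x, A^* y> gives (Ax)^T y = x^T (A^*) y, i.e. x^T A^T y = x^T (A^*) y. Since this holds for all x, y, we must have A^* = A^T. Therefore
A^* =
[[2, 0],
 [-3, -1]].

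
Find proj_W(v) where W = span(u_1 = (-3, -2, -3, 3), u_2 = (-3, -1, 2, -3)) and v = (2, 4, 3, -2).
proj_W(v) = (2139/697, 1372/697, 1869/697, -1815/697)

Set up U = [u_1 | ... | u_2] ∈ R^(4×2). The projector onto W = col(U) is P = U (U^T U)^(-1) U^T.
Compute U^T U =
  [31, -4]
  [-4, 23],
and U^T v = (-29, 2).
Solve U^T U · c = U^T v for the coefficients: c = (-659/697, -54/697). The projection is proj_W(v) = U c.
Check: (v - proj_W(v)) · u_1 = 0  (should be 0).
Check: (v - proj_W(v)) · u_2 = 0  (should be 0).
Result: proj_W(v) = (2139/697, 1372/697, 1869/697, -1815/697).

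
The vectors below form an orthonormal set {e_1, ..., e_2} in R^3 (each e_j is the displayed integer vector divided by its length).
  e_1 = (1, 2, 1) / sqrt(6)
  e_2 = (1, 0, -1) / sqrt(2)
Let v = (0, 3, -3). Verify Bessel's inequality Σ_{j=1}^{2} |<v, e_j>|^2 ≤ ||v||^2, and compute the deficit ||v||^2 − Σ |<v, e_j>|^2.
Σ |<v, e_j>|^2 = 6; ||v||^2 = 18; deficit = 12

Write each e_j = u_j / sqrt(<u_j, u_j>) where u_j is the displayed integer vector. Then <v, e_j> = <v, u_j> / sqrt(<u_j, u_j>), so |<v, e_j>|^2 = <v, u_j>^2 / <u_j, u_j>.
Coefficients: <v, e_1> = 3/sqrt(6), <v, e_2> = 3/sqrt(2).
Square and sum: Σ |<v, e_j>|^2 = 6.
Compute ||v||^2 = v·v = 18.
Deficit = 18 − 6 = 12 ≥ 0, confirming Bessel's inequality. (The deficit equals ||v − Σ <v,e_j> e_j||^2, the squared distance from v to span{e_j}.)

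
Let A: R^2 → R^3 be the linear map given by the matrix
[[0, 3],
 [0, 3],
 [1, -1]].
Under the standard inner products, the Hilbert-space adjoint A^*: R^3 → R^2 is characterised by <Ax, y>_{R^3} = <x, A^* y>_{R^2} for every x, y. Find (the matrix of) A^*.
A^* = A^T =
[[0, 0, 1],
 [3, 3, -1]]

For real matrices with standard dot products, the defining identity <Ax, y> = <x, A^* y> gives (Ax)^T y = x^T (A^*) y, i.e. x^T A^T y = x^T (A^*) y. Since this holds for all x, y, we must have A^* = A^T. Therefore
A^* =
[[0, 0, 1],
 [3, 3, -1]].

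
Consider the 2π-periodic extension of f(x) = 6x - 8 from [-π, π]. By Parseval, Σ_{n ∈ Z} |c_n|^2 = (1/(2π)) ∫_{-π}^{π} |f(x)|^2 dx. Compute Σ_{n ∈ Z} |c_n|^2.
Σ |c_n|^2 = 12π^2 + 64

Expand and integrate term by term over [-π, π]:
  ∫ (6x)^2 dx = 36·(2π^3/3); ∫ 2·6·(-8)·x dx = 0 (odd integrand); ∫ (-8)^2 dx = 64·2π.
So (1/(2π)) ∫_{-π}^{π} (6x - 8)^2 dx = 36π^2/3 + 64 = 12π^2 + 64.
Parseval ⇒ Σ |c_n|^2 = 12π^2 + 64.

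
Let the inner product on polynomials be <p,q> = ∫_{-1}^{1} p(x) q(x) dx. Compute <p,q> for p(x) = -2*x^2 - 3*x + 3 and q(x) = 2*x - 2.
<p,q> = -40/3

Expand the product: p(x)·q(x) = -4*x^3 - 2*x^2 + 12*x - 6.
∫_{-1}^{1} of each monomial x^k gives [2/(k+1) if k even, 0 if k odd]. Integrating term-by-term (or equivalently evaluating the antiderivative F(x) = -x^4 - 2*x^3/3 + 6*x^2 - 6*x at the endpoints):
  F(1) − F(−1) = -5/3 − (35/3) = -40/3.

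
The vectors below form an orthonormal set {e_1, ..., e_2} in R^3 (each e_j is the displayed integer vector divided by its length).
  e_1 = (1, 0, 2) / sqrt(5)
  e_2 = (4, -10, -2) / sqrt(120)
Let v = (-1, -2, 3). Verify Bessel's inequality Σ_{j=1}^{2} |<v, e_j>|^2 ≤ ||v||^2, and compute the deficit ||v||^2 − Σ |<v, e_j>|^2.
Σ |<v, e_j>|^2 = 35/6; ||v||^2 = 14; deficit = 49/6

Write each e_j = u_j / sqrt(<u_j, u_j>) where u_j is the displayed integer vector. Then <v, e_j> = <v, u_j> / sqrt(<u_j, u_j>), so |<v, e_j>|^2 = <v, u_j>^2 / <u_j, u_j>.
Coefficients: <v, e_1> = 5/sqrt(5), <v, e_2> = 10/sqrt(120).
Square and sum: Σ |<v, e_j>|^2 = 35/6.
Compute ||v||^2 = v·v = 14.
Deficit = 14 − 35/6 = 49/6 ≥ 0, confirming Bessel's inequality. (The deficit equals ||v − Σ <v,e_j> e_j||^2, the squared distance from v to span{e_j}.)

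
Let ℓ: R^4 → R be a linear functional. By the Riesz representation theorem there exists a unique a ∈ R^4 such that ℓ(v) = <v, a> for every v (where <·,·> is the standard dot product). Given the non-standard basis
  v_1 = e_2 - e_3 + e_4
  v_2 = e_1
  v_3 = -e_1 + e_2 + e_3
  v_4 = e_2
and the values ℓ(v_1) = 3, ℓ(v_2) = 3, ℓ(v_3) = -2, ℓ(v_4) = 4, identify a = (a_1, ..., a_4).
a = (3, 4, -3, -4)

Write a = (a_1, ..., a_4) in the standard basis. For each basis vector v_i, ℓ(v_i) = <v_i, a> is a linear equation in the a_j's. Collect the n equations into a matrix system V a = ℓ, where row i of V is v_i (expressed in the standard basis). Since V is invertible (lower-triangular with 1s on the diagonal, up to permutation), solve by back-substitution:
  V =
[[0, 1, -1, 1],
 [1, 0, 0, 0],
 [-1, 1, 1, 0],
 [0, 1, 0, 0]]
  V a = (3, 3, -2, 4)
Solving gives a = (3, 4, -3, -4).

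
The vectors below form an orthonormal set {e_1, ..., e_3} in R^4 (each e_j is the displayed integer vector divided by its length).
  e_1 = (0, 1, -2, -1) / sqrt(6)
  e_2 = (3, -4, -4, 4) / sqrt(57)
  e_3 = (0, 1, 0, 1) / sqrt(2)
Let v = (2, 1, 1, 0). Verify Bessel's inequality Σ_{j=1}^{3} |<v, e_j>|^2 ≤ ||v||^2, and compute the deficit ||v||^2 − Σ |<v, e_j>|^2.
Σ |<v, e_j>|^2 = 14/19; ||v||^2 = 6; deficit = 100/19

Write each e_j = u_j / sqrt(<u_j, u_j>) where u_j is the displayed integer vector. Then <v, e_j> = <v, u_j> / sqrt(<u_j, u_j>), so |<v, e_j>|^2 = <v, u_j>^2 / <u_j, u_j>.
Coefficients: <v, e_1> = -1/sqrt(6), <v, e_2> = -2/sqrt(57), <v, e_3> = 1/sqrt(2).
Square and sum: Σ |<v, e_j>|^2 = 14/19.
Compute ||v||^2 = v·v = 6.
Deficit = 6 − 14/19 = 100/19 ≥ 0, confirming Bessel's inequality. (The deficit equals ||v − Σ <v,e_j> e_j||^2, the squared distance from v to span{e_j}.)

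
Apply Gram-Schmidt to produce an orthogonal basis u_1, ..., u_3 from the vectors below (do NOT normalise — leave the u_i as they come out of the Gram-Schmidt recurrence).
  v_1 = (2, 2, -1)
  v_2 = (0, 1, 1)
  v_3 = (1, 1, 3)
Orthogonal basis:
  u_1 = (2, 2, -1)
  u_2 = (-2/9, 7/9, 10/9)
  u_3 = (21/17, -14/17, 14/17)

Apply the Gram-Schmidt recurrence
  u_1 = v_1
  u_i = v_i − Σ_{j<i} ((v_i · u_j) / (u_j · u_j)) · u_j.

Step by step this gives:
  u_1 = (2, 2, -1)
  u_2 = (-2/9, 7/9, 10/9)
  u_3 = (21/17, -14/17, 14/17)

Orthogonality check:
  u_2 · u_1 = 0 (should be 0)
  u_3 · u_1 = 0 (should be 0)
  u_3 · u_2 = 0 (should be 0)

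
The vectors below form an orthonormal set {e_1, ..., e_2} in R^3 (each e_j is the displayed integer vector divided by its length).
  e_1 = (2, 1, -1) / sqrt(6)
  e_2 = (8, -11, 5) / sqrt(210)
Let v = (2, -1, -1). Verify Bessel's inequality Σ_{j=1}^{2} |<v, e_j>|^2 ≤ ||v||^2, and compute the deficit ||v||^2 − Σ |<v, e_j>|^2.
Σ |<v, e_j>|^2 = 174/35; ||v||^2 = 6; deficit = 36/35

Write each e_j = u_j / sqrt(<u_j, u_j>) where u_j is the displayed integer vector. Then <v, e_j> = <v, u_j> / sqrt(<u_j, u_j>), so |<v, e_j>|^2 = <v, u_j>^2 / <u_j, u_j>.
Coefficients: <v, e_1> = 4/sqrt(6), <v, e_2> = 22/sqrt(210).
Square and sum: Σ |<v, e_j>|^2 = 174/35.
Compute ||v||^2 = v·v = 6.
Deficit = 6 − 174/35 = 36/35 ≥ 0, confirming Bessel's inequality. (The deficit equals ||v − Σ <v,e_j> e_j||^2, the squared distance from v to span{e_j}.)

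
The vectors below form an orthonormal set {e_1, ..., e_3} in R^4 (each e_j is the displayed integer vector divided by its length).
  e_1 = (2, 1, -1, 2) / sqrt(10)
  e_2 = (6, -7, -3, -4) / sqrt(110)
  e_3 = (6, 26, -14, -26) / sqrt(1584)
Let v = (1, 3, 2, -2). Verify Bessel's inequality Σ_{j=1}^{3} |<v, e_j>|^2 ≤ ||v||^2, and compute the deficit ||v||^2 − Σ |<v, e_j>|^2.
Σ |<v, e_j>|^2 = 9; ||v||^2 = 18; deficit = 9

Write each e_j = u_j / sqrt(<u_j, u_j>) where u_j is the displayed integer vector. Then <v, e_j> = <v, u_j> / sqrt(<u_j, u_j>), so |<v, e_j>|^2 = <v, u_j>^2 / <u_j, u_j>.
Coefficients: <v, e_1> = -1/sqrt(10), <v, e_2> = -13/sqrt(110), <v, e_3> = 108/sqrt(1584).
Square and sum: Σ |<v, e_j>|^2 = 9.
Compute ||v||^2 = v·v = 18.
Deficit = 18 − 9 = 9 ≥ 0, confirming Bessel's inequality. (The deficit equals ||v − Σ <v,e_j> e_j||^2, the squared distance from v to span{e_j}.)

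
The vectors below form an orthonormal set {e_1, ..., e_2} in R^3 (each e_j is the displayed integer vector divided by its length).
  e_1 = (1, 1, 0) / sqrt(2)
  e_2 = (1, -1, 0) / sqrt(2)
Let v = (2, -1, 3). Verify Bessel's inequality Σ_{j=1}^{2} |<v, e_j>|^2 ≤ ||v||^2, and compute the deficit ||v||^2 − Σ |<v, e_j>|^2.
Σ |<v, e_j>|^2 = 5; ||v||^2 = 14; deficit = 9

Write each e_j = u_j / sqrt(<u_j, u_j>) where u_j is the displayed integer vector. Then <v, e_j> = <v, u_j> / sqrt(<u_j, u_j>), so |<v, e_j>|^2 = <v, u_j>^2 / <u_j, u_j>.
Coefficients: <v, e_1> = 1/sqrt(2), <v, e_2> = 3/sqrt(2).
Square and sum: Σ |<v, e_j>|^2 = 5.
Compute ||v||^2 = v·v = 14.
Deficit = 14 − 5 = 9 ≥ 0, confirming Bessel's inequality. (The deficit equals ||v − Σ <v,e_j> e_j||^2, the squared distance from v to span{e_j}.)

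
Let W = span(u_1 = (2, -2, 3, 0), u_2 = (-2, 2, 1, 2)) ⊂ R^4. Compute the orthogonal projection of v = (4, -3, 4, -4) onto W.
proj_W(v) = (212/49, -212/49, 142/49, -88/49)

Set up U = [u_1 | ... | u_2] ∈ R^(4×2). The projector onto W = col(U) is P = U (U^T U)^(-1) U^T.
Compute U^T U =
  [17, -5]
  [-5, 13],
and U^T v = (26, -18).
Solve U^T U · c = U^T v for the coefficients: c = (62/49, -44/49). The projection is proj_W(v) = U c.
Check: (v - proj_W(v)) · u_1 = 0  (should be 0).
Check: (v - proj_W(v)) · u_2 = 0  (should be 0).
Result: proj_W(v) = (212/49, -212/49, 142/49, -88/49).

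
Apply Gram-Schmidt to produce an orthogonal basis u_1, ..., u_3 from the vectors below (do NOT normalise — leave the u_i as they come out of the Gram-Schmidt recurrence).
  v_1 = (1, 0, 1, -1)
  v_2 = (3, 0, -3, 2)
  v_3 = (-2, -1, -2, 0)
Orthogonal basis:
  u_1 = (1, 0, 1, -1)
  u_2 = (11/3, 0, -7/3, 4/3)
  u_3 = (-6/31, -1, -30/31, -36/31)

Apply the Gram-Schmidt recurrence
  u_1 = v_1
  u_i = v_i − Σ_{j<i} ((v_i · u_j) / (u_j · u_j)) · u_j.

Step by step this gives:
  u_1 = (1, 0, 1, -1)
  u_2 = (11/3, 0, -7/3, 4/3)
  u_3 = (-6/31, -1, -30/31, -36/31)

Orthogonality check:
  u_2 · u_1 = 0 (should be 0)
  u_3 · u_1 = 0 (should be 0)
  u_3 · u_2 = 0 (should be 0)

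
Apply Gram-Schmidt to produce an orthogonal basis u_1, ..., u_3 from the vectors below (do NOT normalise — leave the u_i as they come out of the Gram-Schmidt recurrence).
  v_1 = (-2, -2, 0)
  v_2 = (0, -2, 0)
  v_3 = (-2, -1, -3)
Orthogonal basis:
  u_1 = (-2, -2, 0)
  u_2 = (1, -1, 0)
  u_3 = (0, 0, -3)

Apply the Gram-Schmidt recurrence
  u_1 = v_1
  u_i = v_i − Σ_{j<i} ((v_i · u_j) / (u_j · u_j)) · u_j.

Step by step this gives:
  u_1 = (-2, -2, 0)
  u_2 = (1, -1, 0)
  u_3 = (0, 0, -3)

Orthogonality check:
  u_2 · u_1 = 0 (should be 0)
  u_3 · u_1 = 0 (should be 0)
  u_3 · u_2 = 0 (should be 0)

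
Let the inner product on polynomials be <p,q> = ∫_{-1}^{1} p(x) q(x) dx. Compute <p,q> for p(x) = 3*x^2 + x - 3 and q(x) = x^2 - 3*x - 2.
<p,q> = 26/5

Expand the product: p(x)·q(x) = 3*x^4 - 8*x^3 - 12*x^2 + 7*x + 6.
∫_{-1}^{1} of each monomial x^k gives [2/(k+1) if k even, 0 if k odd]. Integrating term-by-term (or equivalently evaluating the antiderivative F(x) = 3*x^5/5 - 2*x^4 - 4*x^3 + 7*x^2/2 + 6*x at the endpoints):
  F(1) − F(−1) = 41/10 − (-11/10) = 26/5.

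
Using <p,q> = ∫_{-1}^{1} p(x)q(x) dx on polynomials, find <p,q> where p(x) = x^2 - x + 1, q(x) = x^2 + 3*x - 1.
<p,q> = -18/5

Expand the product: p(x)·q(x) = x^4 + 2*x^3 - 3*x^2 + 4*x - 1.
∫_{-1}^{1} of each monomial x^k gives [2/(k+1) if k even, 0 if k odd]. Integrating term-by-term (or equivalently evaluating the antiderivative F(x) = x^5/5 + x^4/2 - x^3 + 2*x^2 - x at the endpoints):
  F(1) − F(−1) = 7/10 − (43/10) = -18/5.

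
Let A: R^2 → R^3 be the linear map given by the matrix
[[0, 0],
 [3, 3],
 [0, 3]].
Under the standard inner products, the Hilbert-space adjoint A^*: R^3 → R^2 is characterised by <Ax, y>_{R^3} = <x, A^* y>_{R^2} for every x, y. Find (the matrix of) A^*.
A^* = A^T =
[[0, 3, 0],
 [0, 3, 3]]

For real matrices with standard dot products, the defining identity <Ax, y> = <x, A^* y> gives (Ax)^T y = x^T (A^*) y, i.e. x^T A^T y = x^T (A^*) y. Since this holds for all x, y, we must have A^* = A^T. Therefore
A^* =
[[0, 3, 0],
 [0, 3, 3]].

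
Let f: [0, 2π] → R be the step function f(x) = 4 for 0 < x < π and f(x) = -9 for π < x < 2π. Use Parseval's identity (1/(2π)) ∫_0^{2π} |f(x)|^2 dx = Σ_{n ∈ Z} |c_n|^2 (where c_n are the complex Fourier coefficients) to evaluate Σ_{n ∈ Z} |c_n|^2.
Σ |c_n|^2 = 97/2

Parseval equates the L^2 energy of f (normalised by 1/(2π)) with the ℓ^2 sum of its Fourier coefficients: (1/(2π)) ∫_0^{2π} |f|^2 = Σ |c_n|^2.
Compute the left side: (1/(2π)) [∫_0^π 4^2 dx + ∫_π^{2π} (-9)^2 dx] = (1/(2π)) · (16π + 81π) = (16 + 81)/2 = 97/2.
So Σ_{n ∈ Z} |c_n|^2 = 97/2.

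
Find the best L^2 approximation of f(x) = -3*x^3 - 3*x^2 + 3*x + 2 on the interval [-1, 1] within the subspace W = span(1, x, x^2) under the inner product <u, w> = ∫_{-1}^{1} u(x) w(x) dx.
g(x) = -3*x^2 + 6*x/5 + 2

The best approximation g ∈ W is the orthogonal projection of f onto W. Writing g = a_0 + a_1 x + a_2 x^2, the coefficients solve the normal equations G · a = b where
  G_{ij} = <φ_i, φ_j> and b_i = <f, φ_i>, with φ_0 = 1, φ_1 = x, φ_2 = x^2.
G =
  [2, 0, 2/3]
  [0, 2/3, 0]
  [2/3, 0, 2/5],
b = (2, 4/5, 2/15).
Solving gives a_0 = 2, a_1 = 6/5, a_2 = -3, so
  g(x) = -3*x^2 + 6*x/5 + 2.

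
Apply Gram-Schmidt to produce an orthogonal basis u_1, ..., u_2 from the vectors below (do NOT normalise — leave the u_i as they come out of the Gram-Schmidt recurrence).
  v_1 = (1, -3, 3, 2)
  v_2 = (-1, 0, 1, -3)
Orthogonal basis:
  u_1 = (1, -3, 3, 2)
  u_2 = (-19/23, -12/23, 35/23, -61/23)

Apply the Gram-Schmidt recurrence
  u_1 = v_1
  u_i = v_i − Σ_{j<i} ((v_i · u_j) / (u_j · u_j)) · u_j.

Step by step this gives:
  u_1 = (1, -3, 3, 2)
  u_2 = (-19/23, -12/23, 35/23, -61/23)

Orthogonality check:
  u_2 · u_1 = 0 (should be 0)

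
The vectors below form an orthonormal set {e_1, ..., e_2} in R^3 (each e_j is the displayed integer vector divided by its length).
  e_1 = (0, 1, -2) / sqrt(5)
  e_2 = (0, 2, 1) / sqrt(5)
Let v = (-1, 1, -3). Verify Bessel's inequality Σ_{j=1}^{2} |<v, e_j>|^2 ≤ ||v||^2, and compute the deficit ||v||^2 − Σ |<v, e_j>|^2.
Σ |<v, e_j>|^2 = 10; ||v||^2 = 11; deficit = 1

Write each e_j = u_j / sqrt(<u_j, u_j>) where u_j is the displayed integer vector. Then <v, e_j> = <v, u_j> / sqrt(<u_j, u_j>), so |<v, e_j>|^2 = <v, u_j>^2 / <u_j, u_j>.
Coefficients: <v, e_1> = 7/sqrt(5), <v, e_2> = -1/sqrt(5).
Square and sum: Σ |<v, e_j>|^2 = 10.
Compute ||v||^2 = v·v = 11.
Deficit = 11 − 10 = 1 ≥ 0, confirming Bessel's inequality. (The deficit equals ||v − Σ <v,e_j> e_j||^2, the squared distance from v to span{e_j}.)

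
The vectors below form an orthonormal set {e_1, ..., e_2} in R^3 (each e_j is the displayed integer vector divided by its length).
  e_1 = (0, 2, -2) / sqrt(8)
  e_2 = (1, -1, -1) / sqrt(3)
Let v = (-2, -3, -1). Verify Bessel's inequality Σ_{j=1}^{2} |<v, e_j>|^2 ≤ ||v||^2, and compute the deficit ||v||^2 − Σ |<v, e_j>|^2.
Σ |<v, e_j>|^2 = 10/3; ||v||^2 = 14; deficit = 32/3

Write each e_j = u_j / sqrt(<u_j, u_j>) where u_j is the displayed integer vector. Then <v, e_j> = <v, u_j> / sqrt(<u_j, u_j>), so |<v, e_j>|^2 = <v, u_j>^2 / <u_j, u_j>.
Coefficients: <v, e_1> = -4/sqrt(8), <v, e_2> = 2/sqrt(3).
Square and sum: Σ |<v, e_j>|^2 = 10/3.
Compute ||v||^2 = v·v = 14.
Deficit = 14 − 10/3 = 32/3 ≥ 0, confirming Bessel's inequality. (The deficit equals ||v − Σ <v,e_j> e_j||^2, the squared distance from v to span{e_j}.)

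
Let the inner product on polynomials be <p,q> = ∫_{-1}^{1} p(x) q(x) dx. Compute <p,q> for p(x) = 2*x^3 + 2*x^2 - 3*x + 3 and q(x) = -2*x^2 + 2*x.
<p,q> = -8

Expand the product: p(x)·q(x) = -4*x^5 + 10*x^3 - 12*x^2 + 6*x.
∫_{-1}^{1} of each monomial x^k gives [2/(k+1) if k even, 0 if k odd]. Integrating term-by-term (or equivalently evaluating the antiderivative F(x) = -2*x^6/3 + 5*x^4/2 - 4*x^3 + 3*x^2 at the endpoints):
  F(1) − F(−1) = 5/6 − (53/6) = -8.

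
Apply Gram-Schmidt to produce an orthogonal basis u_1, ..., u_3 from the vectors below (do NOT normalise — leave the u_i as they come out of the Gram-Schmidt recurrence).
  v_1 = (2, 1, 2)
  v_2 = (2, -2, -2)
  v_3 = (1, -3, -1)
Orthogonal basis:
  u_1 = (2, 1, 2)
  u_2 = (22/9, -16/9, -14/9)
  u_3 = (-4/13, -16/13, 12/13)

Apply the Gram-Schmidt recurrence
  u_1 = v_1
  u_i = v_i − Σ_{j<i} ((v_i · u_j) / (u_j · u_j)) · u_j.

Step by step this gives:
  u_1 = (2, 1, 2)
  u_2 = (22/9, -16/9, -14/9)
  u_3 = (-4/13, -16/13, 12/13)

Orthogonality check:
  u_2 · u_1 = 0 (should be 0)
  u_3 · u_1 = 0 (should be 0)
  u_3 · u_2 = 0 (should be 0)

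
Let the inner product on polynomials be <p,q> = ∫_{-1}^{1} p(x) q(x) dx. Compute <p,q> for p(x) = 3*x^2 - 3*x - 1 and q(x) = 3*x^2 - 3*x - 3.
<p,q> = 38/5

Expand the product: p(x)·q(x) = 9*x^4 - 18*x^3 - 3*x^2 + 12*x + 3.
∫_{-1}^{1} of each monomial x^k gives [2/(k+1) if k even, 0 if k odd]. Integrating term-by-term (or equivalently evaluating the antiderivative F(x) = 9*x^5/5 - 9*x^4/2 - x^3 + 6*x^2 + 3*x at the endpoints):
  F(1) − F(−1) = 53/10 − (-23/10) = 38/5.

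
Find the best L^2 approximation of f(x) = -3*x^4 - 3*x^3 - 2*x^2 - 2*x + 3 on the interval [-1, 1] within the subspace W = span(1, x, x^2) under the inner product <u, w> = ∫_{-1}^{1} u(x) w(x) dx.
g(x) = -32*x^2/7 - 19*x/5 + 114/35

The best approximation g ∈ W is the orthogonal projection of f onto W. Writing g = a_0 + a_1 x + a_2 x^2, the coefficients solve the normal equations G · a = b where
  G_{ij} = <φ_i, φ_j> and b_i = <f, φ_i>, with φ_0 = 1, φ_1 = x, φ_2 = x^2.
G =
  [2, 0, 2/3]
  [0, 2/3, 0]
  [2/3, 0, 2/5],
b = (52/15, -38/15, 12/35).
Solving gives a_0 = 114/35, a_1 = -19/5, a_2 = -32/7, so
  g(x) = -32*x^2/7 - 19*x/5 + 114/35.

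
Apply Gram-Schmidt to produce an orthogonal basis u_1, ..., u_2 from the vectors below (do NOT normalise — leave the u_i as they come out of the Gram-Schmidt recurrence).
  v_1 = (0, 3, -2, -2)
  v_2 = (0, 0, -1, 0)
Orthogonal basis:
  u_1 = (0, 3, -2, -2)
  u_2 = (0, -6/17, -13/17, 4/17)

Apply the Gram-Schmidt recurrence
  u_1 = v_1
  u_i = v_i − Σ_{j<i} ((v_i · u_j) / (u_j · u_j)) · u_j.

Step by step this gives:
  u_1 = (0, 3, -2, -2)
  u_2 = (0, -6/17, -13/17, 4/17)

Orthogonality check:
  u_2 · u_1 = 0 (should be 0)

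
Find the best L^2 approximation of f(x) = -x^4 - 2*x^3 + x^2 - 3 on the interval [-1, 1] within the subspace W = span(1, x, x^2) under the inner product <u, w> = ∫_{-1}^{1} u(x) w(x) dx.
g(x) = x^2/7 - 6*x/5 - 102/35

The best approximation g ∈ W is the orthogonal projection of f onto W. Writing g = a_0 + a_1 x + a_2 x^2, the coefficients solve the normal equations G · a = b where
  G_{ij} = <φ_i, φ_j> and b_i = <f, φ_i>, with φ_0 = 1, φ_1 = x, φ_2 = x^2.
G =
  [2, 0, 2/3]
  [0, 2/3, 0]
  [2/3, 0, 2/5],
b = (-86/15, -4/5, -66/35).
Solving gives a_0 = -102/35, a_1 = -6/5, a_2 = 1/7, so
  g(x) = x^2/7 - 6*x/5 - 102/35.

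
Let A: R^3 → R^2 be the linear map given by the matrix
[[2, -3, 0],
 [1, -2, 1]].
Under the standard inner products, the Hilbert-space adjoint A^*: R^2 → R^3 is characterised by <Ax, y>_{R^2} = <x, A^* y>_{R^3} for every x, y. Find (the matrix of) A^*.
A^* = A^T =
[[2, 1],
 [-3, -2],
 [0, 1]]

For real matrices with standard dot products, the defining identity <Ax, y> = <x, A^* y> gives (Ax)^T y = x^T (A^*) y, i.e. x^T A^T y = x^T (A^*) y. Since this holds for all x, y, we must have A^* = A^T. Therefore
A^* =
[[2, 1],
 [-3, -2],
 [0, 1]].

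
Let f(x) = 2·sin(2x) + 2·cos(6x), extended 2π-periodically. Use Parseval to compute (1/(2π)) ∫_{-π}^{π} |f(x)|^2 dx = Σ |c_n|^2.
Σ |c_n|^2 = 4

Expand |f|^2 and use orthogonality of {sin(nx), cos(mx)} on [-π, π]:
  ∫_{-π}^{π} sin(nx)^2 dx = π, ∫ cos(mx)^2 dx = π, and cross terms integrate to 0.
So ∫_{-π}^{π} f(x)^2 dx = 2^2 · π + 2^2 · π = (4 + 4)π.
Divide by 2π: (4 + 4)/2 = 4.
By Parseval, this equals Σ |c_n|^2.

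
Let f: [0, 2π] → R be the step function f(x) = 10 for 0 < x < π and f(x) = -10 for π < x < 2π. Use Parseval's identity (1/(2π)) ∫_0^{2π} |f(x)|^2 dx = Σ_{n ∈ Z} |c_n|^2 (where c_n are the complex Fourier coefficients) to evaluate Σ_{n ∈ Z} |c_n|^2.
Σ |c_n|^2 = 100

Parseval equates the L^2 energy of f (normalised by 1/(2π)) with the ℓ^2 sum of its Fourier coefficients: (1/(2π)) ∫_0^{2π} |f|^2 = Σ |c_n|^2.
Compute the left side: (1/(2π)) [∫_0^π 10^2 dx + ∫_π^{2π} (-10)^2 dx] = (1/(2π)) · (100π + 100π) = (100 + 100)/2 = 100.
So Σ_{n ∈ Z} |c_n|^2 = 100.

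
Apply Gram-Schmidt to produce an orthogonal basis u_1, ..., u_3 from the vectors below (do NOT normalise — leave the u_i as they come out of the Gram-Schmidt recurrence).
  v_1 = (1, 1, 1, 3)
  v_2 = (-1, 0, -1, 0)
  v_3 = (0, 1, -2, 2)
Orthogonal basis:
  u_1 = (1, 1, 1, 3)
  u_2 = (-5/6, 1/6, -5/6, 1/2)
  u_3 = (1, 3/10, -1, -1/10)

Apply the Gram-Schmidt recurrence
  u_1 = v_1
  u_i = v_i − Σ_{j<i} ((v_i · u_j) / (u_j · u_j)) · u_j.

Step by step this gives:
  u_1 = (1, 1, 1, 3)
  u_2 = (-5/6, 1/6, -5/6, 1/2)
  u_3 = (1, 3/10, -1, -1/10)

Orthogonality check:
  u_2 · u_1 = 0 (should be 0)
  u_3 · u_1 = 0 (should be 0)
  u_3 · u_2 = 0 (should be 0)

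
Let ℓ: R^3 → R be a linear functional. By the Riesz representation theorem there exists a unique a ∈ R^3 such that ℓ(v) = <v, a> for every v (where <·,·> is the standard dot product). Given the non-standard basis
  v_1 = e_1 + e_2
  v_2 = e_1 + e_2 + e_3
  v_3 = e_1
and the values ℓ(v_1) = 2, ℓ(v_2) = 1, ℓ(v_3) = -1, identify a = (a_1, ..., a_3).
a = (-1, 3, -1)

Write a = (a_1, ..., a_3) in the standard basis. For each basis vector v_i, ℓ(v_i) = <v_i, a> is a linear equation in the a_j's. Collect the n equations into a matrix system V a = ℓ, where row i of V is v_i (expressed in the standard basis). Since V is invertible (lower-triangular with 1s on the diagonal, up to permutation), solve by back-substitution:
  V =
[[1, 1, 0],
 [1, 1, 1],
 [1, 0, 0]]
  V a = (2, 1, -1)
Solving gives a = (-1, 3, -1).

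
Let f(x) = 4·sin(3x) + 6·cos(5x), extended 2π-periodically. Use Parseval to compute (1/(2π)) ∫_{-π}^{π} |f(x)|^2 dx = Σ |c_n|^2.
Σ |c_n|^2 = 26

Expand |f|^2 and use orthogonality of {sin(nx), cos(mx)} on [-π, π]:
  ∫_{-π}^{π} sin(nx)^2 dx = π, ∫ cos(mx)^2 dx = π, and cross terms integrate to 0.
So ∫_{-π}^{π} f(x)^2 dx = 4^2 · π + 6^2 · π = (16 + 36)π.
Divide by 2π: (16 + 36)/2 = 26.
By Parseval, this equals Σ |c_n|^2.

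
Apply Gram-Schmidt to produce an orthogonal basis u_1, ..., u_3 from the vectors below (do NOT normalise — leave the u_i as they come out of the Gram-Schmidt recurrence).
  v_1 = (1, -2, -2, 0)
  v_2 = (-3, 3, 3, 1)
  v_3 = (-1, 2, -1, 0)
Orthogonal basis:
  u_1 = (1, -2, -2, 0)
  u_2 = (-4/3, -1/3, -1/3, 1)
  u_3 = (-2/9, 13/9, -14/9, -1/3)

Apply the Gram-Schmidt recurrence
  u_1 = v_1
  u_i = v_i − Σ_{j<i} ((v_i · u_j) / (u_j · u_j)) · u_j.

Step by step this gives:
  u_1 = (1, -2, -2, 0)
  u_2 = (-4/3, -1/3, -1/3, 1)
  u_3 = (-2/9, 13/9, -14/9, -1/3)

Orthogonality check:
  u_2 · u_1 = 0 (should be 0)
  u_3 · u_1 = 0 (should be 0)
  u_3 · u_2 = 0 (should be 0)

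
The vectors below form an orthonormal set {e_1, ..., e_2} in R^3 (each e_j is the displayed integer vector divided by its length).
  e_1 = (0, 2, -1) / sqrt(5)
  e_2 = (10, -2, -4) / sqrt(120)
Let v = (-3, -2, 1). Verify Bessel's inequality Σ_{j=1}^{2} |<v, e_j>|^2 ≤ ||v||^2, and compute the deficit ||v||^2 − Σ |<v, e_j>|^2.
Σ |<v, e_j>|^2 = 25/2; ||v||^2 = 14; deficit = 3/2

Write each e_j = u_j / sqrt(<u_j, u_j>) where u_j is the displayed integer vector. Then <v, e_j> = <v, u_j> / sqrt(<u_j, u_j>), so |<v, e_j>|^2 = <v, u_j>^2 / <u_j, u_j>.
Coefficients: <v, e_1> = -5/sqrt(5), <v, e_2> = -30/sqrt(120).
Square and sum: Σ |<v, e_j>|^2 = 25/2.
Compute ||v||^2 = v·v = 14.
Deficit = 14 − 25/2 = 3/2 ≥ 0, confirming Bessel's inequality. (The deficit equals ||v − Σ <v,e_j> e_j||^2, the squared distance from v to span{e_j}.)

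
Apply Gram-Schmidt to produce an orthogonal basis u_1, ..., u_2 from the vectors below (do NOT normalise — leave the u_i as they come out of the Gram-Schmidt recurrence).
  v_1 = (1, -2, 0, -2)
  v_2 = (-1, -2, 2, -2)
Orthogonal basis:
  u_1 = (1, -2, 0, -2)
  u_2 = (-16/9, -4/9, 2, -4/9)

Apply the Gram-Schmidt recurrence
  u_1 = v_1
  u_i = v_i − Σ_{j<i} ((v_i · u_j) / (u_j · u_j)) · u_j.

Step by step this gives:
  u_1 = (1, -2, 0, -2)
  u_2 = (-16/9, -4/9, 2, -4/9)

Orthogonality check:
  u_2 · u_1 = 0 (should be 0)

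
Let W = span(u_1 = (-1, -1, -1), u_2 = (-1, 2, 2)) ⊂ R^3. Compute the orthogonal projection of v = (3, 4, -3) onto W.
proj_W(v) = (3, 1/2, 1/2)

Set up U = [u_1 | ... | u_2] ∈ R^(3×2). The projector onto W = col(U) is P = U (U^T U)^(-1) U^T.
Compute U^T U =
  [3, -3]
  [-3, 9],
and U^T v = (-4, -1).
Solve U^T U · c = U^T v for the coefficients: c = (-13/6, -5/6). The projection is proj_W(v) = U c.
Check: (v - proj_W(v)) · u_1 = 0  (should be 0).
Check: (v - proj_W(v)) · u_2 = 0  (should be 0).
Result: proj_W(v) = (3, 1/2, 1/2).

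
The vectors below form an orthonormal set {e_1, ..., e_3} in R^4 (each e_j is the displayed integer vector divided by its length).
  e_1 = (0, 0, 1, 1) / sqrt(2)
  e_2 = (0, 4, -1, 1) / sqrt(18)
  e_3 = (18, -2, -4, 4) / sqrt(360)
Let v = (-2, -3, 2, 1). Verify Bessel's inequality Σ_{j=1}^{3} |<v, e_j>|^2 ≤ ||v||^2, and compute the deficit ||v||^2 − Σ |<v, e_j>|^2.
Σ |<v, e_j>|^2 = 171/10; ||v||^2 = 18; deficit = 9/10

Write each e_j = u_j / sqrt(<u_j, u_j>) where u_j is the displayed integer vector. Then <v, e_j> = <v, u_j> / sqrt(<u_j, u_j>), so |<v, e_j>|^2 = <v, u_j>^2 / <u_j, u_j>.
Coefficients: <v, e_1> = 3/sqrt(2), <v, e_2> = -13/sqrt(18), <v, e_3> = -34/sqrt(360).
Square and sum: Σ |<v, e_j>|^2 = 171/10.
Compute ||v||^2 = v·v = 18.
Deficit = 18 − 171/10 = 9/10 ≥ 0, confirming Bessel's inequality. (The deficit equals ||v − Σ <v,e_j> e_j||^2, the squared distance from v to span{e_j}.)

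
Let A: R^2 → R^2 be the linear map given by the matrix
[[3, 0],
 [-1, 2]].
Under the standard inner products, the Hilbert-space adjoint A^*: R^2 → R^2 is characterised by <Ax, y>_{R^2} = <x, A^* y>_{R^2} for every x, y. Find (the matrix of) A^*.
A^* = A^T =
[[3, -1],
 [0, 2]]

For real matrices with standard dot products, the defining identity <Ax, y> = <x, A^* y> gives (Ax)^T y = x^T (A^*) y, i.e. x^T A^T y = x^T (A^*) y. Since this holds for all x, y, we must have A^* = A^T. Therefore
A^* =
[[3, -1],
 [0, 2]].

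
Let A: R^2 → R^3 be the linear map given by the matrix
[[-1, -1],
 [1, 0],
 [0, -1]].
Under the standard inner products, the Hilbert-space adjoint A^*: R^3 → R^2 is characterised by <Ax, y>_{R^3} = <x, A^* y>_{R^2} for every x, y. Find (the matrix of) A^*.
A^* = A^T =
[[-1, 1, 0],
 [-1, 0, -1]]

For real matrices with standard dot products, the defining identity <Ax, y> = <x, A^* y> gives (Ax)^T y = x^T (A^*) y, i.e. x^T A^T y = x^T (A^*) y. Since this holds for all x, y, we must have A^* = A^T. Therefore
A^* =
[[-1, 1, 0],
 [-1, 0, -1]].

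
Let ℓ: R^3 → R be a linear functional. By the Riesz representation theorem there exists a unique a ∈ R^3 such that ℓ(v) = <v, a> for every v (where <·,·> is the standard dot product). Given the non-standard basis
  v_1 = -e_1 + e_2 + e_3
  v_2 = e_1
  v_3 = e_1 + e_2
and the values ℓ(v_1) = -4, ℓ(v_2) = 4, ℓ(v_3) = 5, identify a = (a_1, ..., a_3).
a = (4, 1, -1)

Write a = (a_1, ..., a_3) in the standard basis. For each basis vector v_i, ℓ(v_i) = <v_i, a> is a linear equation in the a_j's. Collect the n equations into a matrix system V a = ℓ, where row i of V is v_i (expressed in the standard basis). Since V is invertible (lower-triangular with 1s on the diagonal, up to permutation), solve by back-substitution:
  V =
[[-1, 1, 1],
 [1, 0, 0],
 [1, 1, 0]]
  V a = (-4, 4, 5)
Solving gives a = (4, 1, -1).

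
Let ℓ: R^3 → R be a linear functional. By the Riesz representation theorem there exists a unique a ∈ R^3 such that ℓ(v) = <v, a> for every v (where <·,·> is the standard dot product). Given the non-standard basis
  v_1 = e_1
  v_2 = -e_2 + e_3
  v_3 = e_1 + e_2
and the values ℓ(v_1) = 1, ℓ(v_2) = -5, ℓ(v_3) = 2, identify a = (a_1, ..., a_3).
a = (1, 1, -4)

Write a = (a_1, ..., a_3) in the standard basis. For each basis vector v_i, ℓ(v_i) = <v_i, a> is a linear equation in the a_j's. Collect the n equations into a matrix system V a = ℓ, where row i of V is v_i (expressed in the standard basis). Since V is invertible (lower-triangular with 1s on the diagonal, up to permutation), solve by back-substitution:
  V =
[[1, 0, 0],
 [0, -1, 1],
 [1, 1, 0]]
  V a = (1, -5, 2)
Solving gives a = (1, 1, -4).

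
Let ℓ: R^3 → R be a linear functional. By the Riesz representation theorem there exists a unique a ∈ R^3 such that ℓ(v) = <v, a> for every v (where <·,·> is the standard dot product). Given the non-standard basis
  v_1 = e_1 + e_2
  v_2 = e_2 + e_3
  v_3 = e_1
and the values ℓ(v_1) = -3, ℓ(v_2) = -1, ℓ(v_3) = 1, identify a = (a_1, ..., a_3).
a = (1, -4, 3)

Write a = (a_1, ..., a_3) in the standard basis. For each basis vector v_i, ℓ(v_i) = <v_i, a> is a linear equation in the a_j's. Collect the n equations into a matrix system V a = ℓ, where row i of V is v_i (expressed in the standard basis). Since V is invertible (lower-triangular with 1s on the diagonal, up to permutation), solve by back-substitution:
  V =
[[1, 1, 0],
 [0, 1, 1],
 [1, 0, 0]]
  V a = (-3, -1, 1)
Solving gives a = (1, -4, 3).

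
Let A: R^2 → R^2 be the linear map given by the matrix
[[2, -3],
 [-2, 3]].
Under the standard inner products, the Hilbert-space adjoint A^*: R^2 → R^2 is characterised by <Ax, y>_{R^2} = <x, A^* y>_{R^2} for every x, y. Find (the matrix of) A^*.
A^* = A^T =
[[2, -2],
 [-3, 3]]

For real matrices with standard dot products, the defining identity <Ax, y> = <x, A^* y> gives (Ax)^T y = x^T (A^*) y, i.e. x^T A^T y = x^T (A^*) y. Since this holds for all x, y, we must have A^* = A^T. Therefore
A^* =
[[2, -2],
 [-3, 3]].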